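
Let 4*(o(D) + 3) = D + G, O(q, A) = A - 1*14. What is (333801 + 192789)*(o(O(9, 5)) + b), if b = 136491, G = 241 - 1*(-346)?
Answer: 71949308175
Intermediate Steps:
O(q, A) = -14 + A (O(q, A) = A - 14 = -14 + A)
G = 587 (G = 241 + 346 = 587)
o(D) = 575/4 + D/4 (o(D) = -3 + (D + 587)/4 = -3 + (587 + D)/4 = -3 + (587/4 + D/4) = 575/4 + D/4)
(333801 + 192789)*(o(O(9, 5)) + b) = (333801 + 192789)*((575/4 + (-14 + 5)/4) + 136491) = 526590*((575/4 + (¼)*(-9)) + 136491) = 526590*((575/4 - 9/4) + 136491) = 526590*(283/2 + 136491) = 526590*(273265/2) = 71949308175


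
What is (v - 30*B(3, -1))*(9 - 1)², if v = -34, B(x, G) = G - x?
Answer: 5504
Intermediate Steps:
(v - 30*B(3, -1))*(9 - 1)² = (-34 - 30*(-1 - 1*3))*(9 - 1)² = (-34 - 30*(-1 - 3))*8² = (-34 - 30*(-4))*64 = (-34 + 120)*64 = 86*64 = 5504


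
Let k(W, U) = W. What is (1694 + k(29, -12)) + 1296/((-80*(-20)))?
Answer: 172381/100 ≈ 1723.8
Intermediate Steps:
(1694 + k(29, -12)) + 1296/((-80*(-20))) = (1694 + 29) + 1296/((-80*(-20))) = 1723 + 1296/1600 = 1723 + 1296*(1/1600) = 1723 + 81/100 = 172381/100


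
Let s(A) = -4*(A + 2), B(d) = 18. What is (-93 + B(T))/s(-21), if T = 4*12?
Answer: -75/76 ≈ -0.98684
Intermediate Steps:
T = 48
s(A) = -8 - 4*A (s(A) = -4*(2 + A) = -8 - 4*A)
(-93 + B(T))/s(-21) = (-93 + 18)/(-8 - 4*(-21)) = -75/(-8 + 84) = -75/76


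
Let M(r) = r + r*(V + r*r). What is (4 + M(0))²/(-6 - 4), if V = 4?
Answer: -8/5 ≈ -1.6000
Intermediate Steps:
M(r) = r + r*(4 + r²) (M(r) = r + r*(4 + r*r) = r + r*(4 + r²))
(4 + M(0))²/(-6 - 4) = (4 + 0*(5 + 0²))²/(-6 - 4) = (4 + 0*(5 + 0))²/(-10) = (4 + 0*5)²*(-⅒) = (4 + 0)²*(-⅒) = 4²*(-⅒) = 16*(-⅒) = -8/5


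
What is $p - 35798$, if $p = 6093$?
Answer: $-29705$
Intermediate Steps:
$p - 35798 = 6093 - 35798 = -29705$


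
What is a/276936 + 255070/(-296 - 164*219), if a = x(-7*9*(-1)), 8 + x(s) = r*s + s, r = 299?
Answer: -198732808/28489791 ≈ -6.9756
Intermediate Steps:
x(s) = -8 + 300*s (x(s) = -8 + (299*s + s) = -8 + 300*s)
a = 18892 (a = -8 + 300*(-7*9*(-1)) = -8 + 300*(-63*(-1)) = -8 + 300*63 = -8 + 18900 = 18892)
a/276936 + 255070/(-296 - 164*219) = 18892/276936 + 255070/(-296 - 164*219) = 18892*(1/276936) + 255070/(-296 - 35916) = 4723/69234 + 255070/(-36212) = 4723/69234 + 255070*(-1/36212) = 4723/69234 - 127535/18106 = -198732808/28489791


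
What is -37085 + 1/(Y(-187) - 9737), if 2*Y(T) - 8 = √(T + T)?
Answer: -7026226659491/189462765 - I*√374/189462765 ≈ -37085.0 - 1.0207e-7*I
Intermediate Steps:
Y(T) = 4 + √2*√T/2 (Y(T) = 4 + √(T + T)/2 = 4 + √(2*T)/2 = 4 + (√2*√T)/2 = 4 + √2*√T/2)
-37085 + 1/(Y(-187) - 9737) = -37085 + 1/((4 + √2*√(-187)/2) - 9737) = -37085 + 1/((4 + √2*(I*√187)/2) - 9737) = -37085 + 1/((4 + I*√374/2) - 9737) = -37085 + 1/(-9733 + I*√374/2)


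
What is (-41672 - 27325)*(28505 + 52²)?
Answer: -2153327373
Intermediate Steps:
(-41672 - 27325)*(28505 + 52²) = -68997*(28505 + 2704) = -68997*31209 = -2153327373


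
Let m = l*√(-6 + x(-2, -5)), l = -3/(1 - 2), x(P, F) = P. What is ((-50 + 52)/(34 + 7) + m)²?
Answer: -121028/1681 + 24*I*√2/41 ≈ -71.998 + 0.82783*I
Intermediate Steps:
l = 3 (l = -3/(-1) = -3*(-1) = 3)
m = 6*I*√2 (m = 3*√(-6 - 2) = 3*√(-8) = 3*(2*I*√2) = 6*I*√2 ≈ 8.4853*I)
((-50 + 52)/(34 + 7) + m)² = ((-50 + 52)/(34 + 7) + 6*I*√2)² = (2/41 + 6*I*√2)²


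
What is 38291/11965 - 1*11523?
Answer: -137834404/11965 ≈ -11520.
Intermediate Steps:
38291/11965 - 1*11523 = 38291*(1/11965) - 11523 = 38291/11965 - 11523 = -137834404/11965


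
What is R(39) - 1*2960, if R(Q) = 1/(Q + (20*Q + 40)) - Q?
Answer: -2576140/859 ≈ -2999.0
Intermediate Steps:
R(Q) = 1/(40 + 21*Q) - Q (R(Q) = 1/(Q + (40 + 20*Q)) - Q = 1/(40 + 21*Q) - Q)
R(39) - 1*2960 = (1 - 40*39 - 21*39²)/(40 + 21*39) - 1*2960 = (1 - 1560 - 21*1521)/(40 + 819) - 2960 = (1 - 1560 - 31941)/859 - 2960 = (1/859)*(-33500) - 2960 = -33500/859 - 2960 = -2576140/859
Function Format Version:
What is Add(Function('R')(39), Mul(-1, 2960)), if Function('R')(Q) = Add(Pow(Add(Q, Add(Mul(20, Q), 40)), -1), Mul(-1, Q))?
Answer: Rational(-2576140, 859) ≈ -2999.0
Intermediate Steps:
Function('R')(Q) = Add(Pow(Add(40, Mul(21, Q)), -1), Mul(-1, Q)) (Function('R')(Q) = Add(Pow(Add(Q, Add(40, Mul(20, Q))), -1), Mul(-1, Q)) = Add(Pow(Add(40, Mul(21, Q)), -1), Mul(-1, Q)))
Add(Function('R')(39), Mul(-1, 2960)) = Add(Mul(Pow(Add(40, Mul(21, 39)), -1), Add(1, Mul(-40, 39), Mul(-21, Pow(39, 2)))), Mul(-1, 2960)) = Add(Mul(Pow(Add(40, 819), -1), Add(1, -1560, Mul(-21, 1521))), -2960) = Add(Mul(Pow(859, -1), Add(1, -1560, -31941)), -2960) = Add(Mul(Rational(1, 859), -33500), -2960) = Add(Rational(-33500, 859), -2960) = Rational(-2576140, 859)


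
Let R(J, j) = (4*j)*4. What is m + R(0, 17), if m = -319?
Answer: -47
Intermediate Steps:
R(J, j) = 16*j
m + R(0, 17) = -319 + 16*17 = -319 + 272 = -47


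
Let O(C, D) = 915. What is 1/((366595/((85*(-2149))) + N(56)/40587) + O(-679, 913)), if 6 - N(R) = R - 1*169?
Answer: 1482764871/1353758406139 ≈ 0.0010953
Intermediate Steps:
N(R) = 175 - R (N(R) = 6 - (R - 1*169) = 6 - (R - 169) = 6 - (-169 + R) = 6 + (169 - R) = 175 - R)
1/((366595/((85*(-2149))) + N(56)/40587) + O(-679, 913)) = 1/((366595/((85*(-2149))) + (175 - 1*56)/40587) + 915) = 1/((366595/(-182665) + (175 - 56)*(1/40587)) + 915) = 1/((366595*(-1/182665) + 119*(1/40587)) + 915) = 1/((-73319/36533 + 119/40587) + 915) = 1/(-2971450826/1482764871 + 915) = 1/(1353758406139/1482764871) = 1482764871/1353758406139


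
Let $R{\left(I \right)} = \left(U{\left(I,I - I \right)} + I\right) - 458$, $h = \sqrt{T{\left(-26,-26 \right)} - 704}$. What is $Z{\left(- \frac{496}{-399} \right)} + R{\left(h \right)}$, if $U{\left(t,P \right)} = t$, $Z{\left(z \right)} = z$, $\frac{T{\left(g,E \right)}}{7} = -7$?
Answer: $- \frac{182246}{399} + 2 i \sqrt{753} \approx -456.76 + 54.882 i$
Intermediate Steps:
$T{\left(g,E \right)} = -49$ ($T{\left(g,E \right)} = 7 \left(-7\right) = -49$)
$h = i \sqrt{753}$ ($h = \sqrt{-49 - 704} = \sqrt{-753} = i \sqrt{753} \approx 27.441 i$)
$R{\left(I \right)} = -458 + 2 I$ ($R{\left(I \right)} = \left(I + I\right) - 458 = 2 I - 458 = -458 + 2 I$)
$Z{\left(- \frac{496}{-399} \right)} + R{\left(h \right)} = - \frac{496}{-399} - \left(458 - 2 i \sqrt{753}\right) = \left(-496\right) \left(- \frac{1}{399}\right) - \left(458 - 2 i \sqrt{753}\right) = \frac{496}{399} - \left(458 - 2 i \sqrt{753}\right) = - \frac{182246}{399} + 2 i \sqrt{753}$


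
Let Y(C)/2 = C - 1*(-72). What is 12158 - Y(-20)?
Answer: 12054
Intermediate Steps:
Y(C) = 144 + 2*C (Y(C) = 2*(C - 1*(-72)) = 2*(C + 72) = 2*(72 + C) = 144 + 2*C)
12158 - Y(-20) = 12158 - (144 + 2*(-20)) = 12158 - (144 - 40) = 12158 - 1*104 = 12158 - 104 = 12054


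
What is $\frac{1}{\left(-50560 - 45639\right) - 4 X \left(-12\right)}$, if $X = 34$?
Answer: $- \frac{1}{156996768} \approx -6.3696 \cdot 10^{-9}$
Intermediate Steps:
$\frac{1}{\left(-50560 - 45639\right) - 4 X \left(-12\right)} = \frac{1}{\left(-50560 - 45639\right) \left(-4\right) 34 \left(-12\right)} = \frac{1}{\left(-96199\right) \left(\left(-136\right) \left(-12\right)\right)} = - \frac{1}{96199 \cdot 1632} = \left(- \frac{1}{96199}\right) \frac{1}{1632} = - \frac{1}{156996768}$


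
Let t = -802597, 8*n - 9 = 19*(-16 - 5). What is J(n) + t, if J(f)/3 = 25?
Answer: -802522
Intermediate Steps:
n = -195/4 (n = 9/8 + (19*(-16 - 5))/8 = 9/8 + (19*(-21))/8 = 9/8 + (⅛)*(-399) = 9/8 - 399/8 = -195/4 ≈ -48.750)
J(f) = 75 (J(f) = 3*25 = 75)
J(n) + t = 75 - 802597 = -802522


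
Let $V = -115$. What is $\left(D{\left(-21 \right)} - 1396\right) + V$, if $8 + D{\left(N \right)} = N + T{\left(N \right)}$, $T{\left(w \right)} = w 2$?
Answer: $-1582$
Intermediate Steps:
$T{\left(w \right)} = 2 w$
$D{\left(N \right)} = -8 + 3 N$ ($D{\left(N \right)} = -8 + \left(N + 2 N\right) = -8 + 3 N$)
$\left(D{\left(-21 \right)} - 1396\right) + V = \left(\left(-8 + 3 \left(-21\right)\right) - 1396\right) - 115 = \left(\left(-8 - 63\right) - 1396\right) - 115 = \left(-71 - 1396\right) - 115 = -1467 - 115 = -1582$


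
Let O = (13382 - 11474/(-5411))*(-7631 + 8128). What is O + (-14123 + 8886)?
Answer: 5137876595/773 ≈ 6.6467e+6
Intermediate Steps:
O = 5141924796/773 (O = (13382 - 11474*(-1/5411))*497 = (13382 + 11474/5411)*497 = (72421476/5411)*497 = 5141924796/773 ≈ 6.6519e+6)
O + (-14123 + 8886) = 5141924796/773 + (-14123 + 8886) = 5141924796/773 - 5237 = 5137876595/773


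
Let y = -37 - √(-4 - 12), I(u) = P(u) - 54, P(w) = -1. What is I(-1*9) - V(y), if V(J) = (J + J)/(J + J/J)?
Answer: -9357/164 + I/164 ≈ -57.055 + 0.0060976*I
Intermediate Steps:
I(u) = -55 (I(u) = -1 - 54 = -55)
y = -37 - 4*I (y = -37 - √(-16) = -37 - 4*I ≈ -37.0 - 4.0*I)
V(J) = 2*J/(1 + J) (V(J) = (2*J)/(J + 1) = (2*J)/(1 + J) = 2*J/(1 + J))
I(-1*9) - V(y) = -55 - 2*(-37 - 4*I)/(1 + (-37 - 4*I)) = -55 - 2*(-37 - 4*I)/(-36 - 4*I) = -55 - 2*(-37 - 4*I)*(-36 + 4*I)/1312 = -55 - (-37 - 4*I)*(-36 + 4*I)/656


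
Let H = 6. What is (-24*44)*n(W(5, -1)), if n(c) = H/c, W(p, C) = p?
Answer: -6336/5 ≈ -1267.2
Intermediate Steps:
n(c) = 6/c
(-24*44)*n(W(5, -1)) = (-24*44)*(6/5) = -6336/5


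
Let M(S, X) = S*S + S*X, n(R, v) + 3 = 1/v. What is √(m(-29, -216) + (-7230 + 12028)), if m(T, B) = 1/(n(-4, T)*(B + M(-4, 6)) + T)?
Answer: 3*√189848732753/18871 ≈ 69.268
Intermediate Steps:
n(R, v) = -3 + 1/v
M(S, X) = S² + S*X
m(T, B) = 1/(T + (-8 + B)*(-3 + 1/T)) (m(T, B) = 1/((-3 + 1/T)*(B - 4*(-4 + 6)) + T) = 1/((-3 + 1/T)*(B - 4*2) + T) = 1/((-3 + 1/T)*(B - 8) + T) = 1/((-3 + 1/T)*(-8 + B) + T) = 1/((-8 + B)*(-3 + 1/T) + T) = 1/(T + (-8 + B)*(-3 + 1/T)))
√(m(-29, -216) + (-7230 + 12028)) = √(-29/(-8 + (-29)² + 24*(-29) - 1*(-216)*(-1 + 3*(-29))) + (-7230 + 12028)) = √(-29/(-8 + 841 - 696 - 1*(-216)*(-1 - 87)) + 4798) = √(-29/(-8 + 841 - 696 - 1*(-216)*(-88)) + 4798) = √(-29/(-8 + 841 - 696 - 19008) + 4798) = √(-29/(-18871) + 4798) = √(-29*(-1/18871) + 4798) = √(29/18871 + 4798) = √(90543087/18871) = 3*√189848732753/18871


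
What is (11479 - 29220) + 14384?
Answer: -3357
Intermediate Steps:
(11479 - 29220) + 14384 = -17741 + 14384 = -3357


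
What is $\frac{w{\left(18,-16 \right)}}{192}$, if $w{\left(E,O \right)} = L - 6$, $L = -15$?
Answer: $- \frac{7}{64} \approx -0.10938$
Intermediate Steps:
$w{\left(E,O \right)} = -21$ ($w{\left(E,O \right)} = -15 - 6 = -21$)
$\frac{w{\left(18,-16 \right)}}{192} = - \frac{21}{192} = \left(-21\right) \frac{1}{192} = - \frac{7}{64}$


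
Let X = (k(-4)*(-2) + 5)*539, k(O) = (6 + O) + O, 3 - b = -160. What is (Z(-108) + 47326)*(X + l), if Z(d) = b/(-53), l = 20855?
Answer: 64473604190/53 ≈ 1.2165e+9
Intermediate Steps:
b = 163 (b = 3 - 1*(-160) = 3 + 160 = 163)
Z(d) = -163/53 (Z(d) = 163/(-53) = 163*(-1/53) = -163/53)
k(O) = 6 + 2*O
X = 4851 (X = ((6 + 2*(-4))*(-2) + 5)*539 = ((6 - 8)*(-2) + 5)*539 = (-2*(-2) + 5)*539 = (4 + 5)*539 = 9*539 = 4851)
(Z(-108) + 47326)*(X + l) = (-163/53 + 47326)*(4851 + 20855) = (2508115/53)*25706 = 64473604190/53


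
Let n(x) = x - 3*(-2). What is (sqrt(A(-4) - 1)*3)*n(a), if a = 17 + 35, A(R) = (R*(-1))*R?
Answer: 174*I*sqrt(17) ≈ 717.42*I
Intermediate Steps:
A(R) = -R**2 (A(R) = (-R)*R = -R**2)
a = 52
n(x) = 6 + x (n(x) = x + 6 = 6 + x)
(sqrt(A(-4) - 1)*3)*n(a) = (sqrt(-1*(-4)**2 - 1)*3)*(6 + 52) = (sqrt(-1*16 - 1)*3)*58 = (sqrt(-16 - 1)*3)*58 = (sqrt(-17)*3)*58 = ((I*sqrt(17))*3)*58 = (3*I*sqrt(17))*58 = 174*I*sqrt(17)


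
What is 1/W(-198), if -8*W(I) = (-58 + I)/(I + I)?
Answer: -99/8 ≈ -12.375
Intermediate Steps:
W(I) = -(-58 + I)/(16*I) (W(I) = -(-58 + I)/(8*(I + I)) = -(-58 + I)/(8*(2*I)) = -(-58 + I)*1/(2*I)/8 = -(-58 + I)/(16*I))
1/W(-198) = 1/((1/16)*(58 - 1*(-198))/(-198)) = 1/((1/16)*(-1/198)*(58 + 198)) = 1/((1/16)*(-1/198)*256) = 1/(-8/99) = -99/8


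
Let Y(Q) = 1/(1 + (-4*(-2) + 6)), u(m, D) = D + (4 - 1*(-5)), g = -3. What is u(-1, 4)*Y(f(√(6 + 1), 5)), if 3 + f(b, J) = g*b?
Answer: 13/15 ≈ 0.86667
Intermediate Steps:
u(m, D) = 9 + D (u(m, D) = D + (4 + 5) = D + 9 = 9 + D)
f(b, J) = -3 - 3*b
Y(Q) = 1/15 (Y(Q) = 1/(1 + (8 + 6)) = 1/(1 + 14) = 1/15)
u(-1, 4)*Y(f(√(6 + 1), 5)) = (9 + 4)*(1/15) = 13*(1/15) = 13/15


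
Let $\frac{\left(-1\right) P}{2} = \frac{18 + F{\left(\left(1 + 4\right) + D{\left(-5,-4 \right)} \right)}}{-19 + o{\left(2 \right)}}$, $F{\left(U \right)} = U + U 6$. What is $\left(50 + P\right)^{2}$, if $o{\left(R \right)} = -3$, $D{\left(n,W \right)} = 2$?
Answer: $\frac{380689}{121} \approx 3146.2$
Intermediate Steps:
$F{\left(U \right)} = 7 U$ ($F{\left(U \right)} = U + 6 U = 7 U$)
$P = \frac{67}{11}$ ($P = - 2 \frac{18 + 7 \left(\left(1 + 4\right) + 2\right)}{-19 - 3} = - 2 \frac{18 + 7 \left(5 + 2\right)}{-22} = - 2 \left(18 + 7 \cdot 7\right) \left(- \frac{1}{22}\right) = - 2 \left(18 + 49\right) \left(- \frac{1}{22}\right) = - 2 \cdot 67 \left(- \frac{1}{22}\right) = \left(-2\right) \left(- \frac{67}{22}\right) = \frac{67}{11} \approx 6.0909$)
$\left(50 + P\right)^{2} = \left(50 + \frac{67}{11}\right)^{2} = \left(\frac{617}{11}\right)^{2} = \frac{380689}{121}$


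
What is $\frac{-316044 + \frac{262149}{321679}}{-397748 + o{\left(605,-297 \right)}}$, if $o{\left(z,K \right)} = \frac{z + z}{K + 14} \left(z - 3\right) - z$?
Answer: $\frac{9590346990247}{12166148437867} \approx 0.78828$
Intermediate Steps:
$o{\left(z,K \right)} = - z + \frac{2 z \left(-3 + z\right)}{14 + K}$ ($o{\left(z,K \right)} = \frac{2 z}{14 + K} \left(-3 + z\right) - z = \frac{2 z \left(-3 + z\right)}{14 + K} - z = - z + \frac{2 z \left(-3 + z\right)}{14 + K}$)
$\frac{-316044 + \frac{262149}{321679}}{-397748 + o{\left(605,-297 \right)}} = \frac{-316044 + \frac{262149}{321679}}{-397748 + \frac{605 \left(-20 - -297 + 2 \cdot 605\right)}{14 - 297}} = \frac{-316044 + 262149 \cdot \frac{1}{321679}}{-397748 + \frac{605 \left(-20 + 297 + 1210\right)}{-283}} = \frac{-316044 + \frac{262149}{321679}}{-397748 + 605 \left(- \frac{1}{283}\right) 1487} = - \frac{101664455727}{321679 \left(-397748 - \frac{899635}{283}\right)} = - \frac{101664455727}{321679 \left(- \frac{113462319}{283}\right)} = \left(- \frac{101664455727}{321679}\right) \left(- \frac{283}{113462319}\right) = \frac{9590346990247}{12166148437867}$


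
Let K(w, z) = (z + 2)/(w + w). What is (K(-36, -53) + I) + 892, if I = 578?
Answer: 35297/24 ≈ 1470.7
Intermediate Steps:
K(w, z) = (2 + z)/(2*w) (K(w, z) = (2 + z)/((2*w)) = (2 + z)*(1/(2*w)) = (2 + z)/(2*w))
(K(-36, -53) + I) + 892 = ((½)*(2 - 53)/(-36) + 578) + 892 = ((½)*(-1/36)*(-51) + 578) + 892 = (17/24 + 578) + 892 = 13889/24 + 892 = 35297/24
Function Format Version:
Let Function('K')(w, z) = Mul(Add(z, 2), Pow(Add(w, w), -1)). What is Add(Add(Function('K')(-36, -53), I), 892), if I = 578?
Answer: Rational(35297, 24) ≈ 1470.7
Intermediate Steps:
Function('K')(w, z) = Mul(Rational(1, 2), Pow(w, -1), Add(2, z)) (Function('K')(w, z) = Mul(Add(2, z), Pow(Mul(2, w), -1)) = Mul(Add(2, z), Mul(Rational(1, 2), Pow(w, -1))) = Mul(Rational(1, 2), Pow(w, -1), Add(2, z)))
Add(Add(Function('K')(-36, -53), I), 892) = Add(Add(Mul(Rational(1, 2), Pow(-36, -1), Add(2, -53)), 578), 892) = Add(Add(Mul(Rational(1, 2), Rational(-1, 36), -51), 578), 892) = Add(Add(Rational(17, 24), 578), 892) = Add(Rational(13889, 24), 892) = Rational(35297, 24)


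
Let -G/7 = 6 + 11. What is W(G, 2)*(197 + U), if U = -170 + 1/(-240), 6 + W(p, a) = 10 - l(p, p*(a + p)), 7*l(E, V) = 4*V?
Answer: -3220063/15 ≈ -2.1467e+5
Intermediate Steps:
l(E, V) = 4*V/7 (l(E, V) = (4*V)/7 = 4*V/7)
G = -119 (G = -7*(6 + 11) = -7*17 = -119)
W(p, a) = 4 - 4*p*(a + p)/7 (W(p, a) = -6 + (10 - 4*p*(a + p)/7) = 4 - 4*p*(a + p)/7)
U = -40801/240 (U = -170 - 1/240 = -40801/240 ≈ -170.00)
W(G, 2)*(197 + U) = (4 - 4/7*(-119)*(2 - 119))*(197 - 40801/240) = (4 - 4/7*(-119)*(-117))*(6479/240) = (4 - 7956)*(6479/240) = -7952*6479/240 = -3220063/15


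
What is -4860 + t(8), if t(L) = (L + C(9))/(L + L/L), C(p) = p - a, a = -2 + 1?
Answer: -4858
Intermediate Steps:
a = -1
C(p) = 1 + p (C(p) = p - 1*(-1) = p + 1 = 1 + p)
t(L) = (10 + L)/(1 + L) (t(L) = (L + (1 + 9))/(L + L/L) = (L + 10)/(L + 1) = (10 + L)/(1 + L))
-4860 + t(8) = -4860 + (10 + 8)/(1 + 8) = -4860 + 18/9 = -4860 + (1/9)*18 = -4860 + 2 = -4858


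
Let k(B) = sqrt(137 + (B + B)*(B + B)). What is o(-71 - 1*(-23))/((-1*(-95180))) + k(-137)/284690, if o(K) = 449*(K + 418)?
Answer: 16613/9518 + 3*sqrt(8357)/284690 ≈ 1.7464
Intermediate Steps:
o(K) = 187682 + 449*K (o(K) = 449*(418 + K) = 187682 + 449*K)
k(B) = sqrt(137 + 4*B**2) (k(B) = sqrt(137 + (2*B)*(2*B)) = sqrt(137 + 4*B**2))
o(-71 - 1*(-23))/((-1*(-95180))) + k(-137)/284690 = (187682 + 449*(-71 - 1*(-23)))/((-1*(-95180))) + sqrt(137 + 4*(-137)**2)/284690 = (187682 + 449*(-71 + 23))/95180 + sqrt(137 + 4*18769)*(1/284690) = (187682 + 449*(-48))*(1/95180) + sqrt(137 + 75076)*(1/284690) = (187682 - 21552)*(1/95180) + sqrt(75213)*(1/284690) = 166130*(1/95180) + (3*sqrt(8357))*(1/284690) = 16613/9518 + 3*sqrt(8357)/284690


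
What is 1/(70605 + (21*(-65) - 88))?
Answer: 1/69152 ≈ 1.4461e-5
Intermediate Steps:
1/(70605 + (21*(-65) - 88)) = 1/(70605 + (-1365 - 88)) = 1/(70605 - 1453) = 1/69152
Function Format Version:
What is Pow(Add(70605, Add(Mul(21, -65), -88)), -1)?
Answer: Rational(1, 69152) ≈ 1.4461e-5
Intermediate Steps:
Pow(Add(70605, Add(Mul(21, -65), -88)), -1) = Pow(Add(70605, Add(-1365, -88)), -1) = Pow(Add(70605, -1453), -1) = Pow(69152, -1) = Rational(1, 69152)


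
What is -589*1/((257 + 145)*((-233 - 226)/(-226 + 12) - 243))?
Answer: 63023/10360143 ≈ 0.0060832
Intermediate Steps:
-589*1/((257 + 145)*((-233 - 226)/(-226 + 12) - 243)) = -589*1/(402*(-459/(-214) - 243)) = -589*1/(402*(-459*(-1/214) - 243)) = -589*1/(402*(459/214 - 243)) = -589/((-51543/214*402)) = -589/(-10360143/107) = -589*(-107/10360143) = 63023/10360143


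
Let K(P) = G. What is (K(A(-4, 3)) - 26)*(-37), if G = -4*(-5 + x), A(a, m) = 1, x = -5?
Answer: -518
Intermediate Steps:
G = 40 (G = -4*(-5 - 5) = -4*(-10) = 40)
K(P) = 40
(K(A(-4, 3)) - 26)*(-37) = (40 - 26)*(-37) = 14*(-37) = -518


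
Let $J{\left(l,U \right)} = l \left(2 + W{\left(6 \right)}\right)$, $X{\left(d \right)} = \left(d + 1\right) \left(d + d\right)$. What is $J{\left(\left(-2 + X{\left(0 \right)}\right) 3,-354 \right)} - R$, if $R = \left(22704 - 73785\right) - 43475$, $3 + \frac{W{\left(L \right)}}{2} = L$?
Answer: $94508$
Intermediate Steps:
$X{\left(d \right)} = 2 d \left(1 + d\right)$ ($X{\left(d \right)} = \left(1 + d\right) 2 d = 2 d \left(1 + d\right)$)
$W{\left(L \right)} = -6 + 2 L$
$J{\left(l,U \right)} = 8 l$ ($J{\left(l,U \right)} = l \left(2 + \left(-6 + 2 \cdot 6\right)\right) = l \left(2 + \left(-6 + 12\right)\right) = l \left(2 + 6\right) = l 8 = 8 l$)
$R = -94556$ ($R = -51081 - 43475 = -94556$)
$J{\left(\left(-2 + X{\left(0 \right)}\right) 3,-354 \right)} - R = 8 \left(-2 + 2 \cdot 0 \left(1 + 0\right)\right) 3 - -94556 = 8 \left(-2 + 2 \cdot 0 \cdot 1\right) 3 + 94556 = 8 \left(-2 + 0\right) 3 + 94556 = 8 \left(\left(-2\right) 3\right) + 94556 = 8 \left(-6\right) + 94556 = -48 + 94556 = 94508$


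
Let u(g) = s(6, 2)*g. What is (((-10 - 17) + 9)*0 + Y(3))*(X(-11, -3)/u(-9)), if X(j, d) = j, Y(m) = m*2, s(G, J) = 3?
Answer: 22/9 ≈ 2.4444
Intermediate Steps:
Y(m) = 2*m
u(g) = 3*g
(((-10 - 17) + 9)*0 + Y(3))*(X(-11, -3)/u(-9)) = (((-10 - 17) + 9)*0 + 2*3)*(-11/(3*(-9))) = ((-27 + 9)*0 + 6)*(-11/(-27)) = (-18*0 + 6)*(-11*(-1/27)) = (0 + 6)*(11/27) = 6*(11/27) = 22/9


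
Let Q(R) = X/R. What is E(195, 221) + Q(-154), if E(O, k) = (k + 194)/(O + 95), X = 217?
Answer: 7/319 ≈ 0.021944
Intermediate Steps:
E(O, k) = (194 + k)/(95 + O)
Q(R) = 217/R
E(195, 221) + Q(-154) = (194 + 221)/(95 + 195) + 217/(-154) = 415/290 + 217*(-1/154) = (1/290)*415 - 31/22 = 83/58 - 31/22 = 7/319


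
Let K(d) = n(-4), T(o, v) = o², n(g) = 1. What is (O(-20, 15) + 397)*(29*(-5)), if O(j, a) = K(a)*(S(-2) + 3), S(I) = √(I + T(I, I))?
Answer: -58000 - 145*√2 ≈ -58205.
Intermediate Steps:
K(d) = 1
S(I) = √(I + I²)
O(j, a) = 3 + √2 (O(j, a) = 1*(√(-2*(1 - 2)) + 3) = 1*(√(-2*(-1)) + 3) = 1*(√2 + 3) = 1*(3 + √2) = 3 + √2)
(O(-20, 15) + 397)*(29*(-5)) = ((3 + √2) + 397)*(29*(-5)) = (400 + √2)*(-145) = -58000 - 145*√2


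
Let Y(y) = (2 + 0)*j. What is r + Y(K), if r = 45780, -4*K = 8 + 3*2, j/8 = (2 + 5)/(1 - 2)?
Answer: 45668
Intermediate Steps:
j = -56 (j = 8*((2 + 5)/(1 - 2)) = 8*(7/(-1)) = 8*(7*(-1)) = 8*(-7) = -56)
K = -7/2 (K = -(8 + 3*2)/4 = -(8 + 6)/4 = -1/4*14 = -7/2 ≈ -3.5000)
Y(y) = -112 (Y(y) = (2 + 0)*(-56) = 2*(-56) = -112)
r + Y(K) = 45780 - 112 = 45668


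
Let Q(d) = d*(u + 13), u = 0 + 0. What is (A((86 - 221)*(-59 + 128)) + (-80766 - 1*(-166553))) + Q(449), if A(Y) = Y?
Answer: 82309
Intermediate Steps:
u = 0
Q(d) = 13*d (Q(d) = d*(0 + 13) = d*13 = 13*d)
(A((86 - 221)*(-59 + 128)) + (-80766 - 1*(-166553))) + Q(449) = ((86 - 221)*(-59 + 128) + (-80766 - 1*(-166553))) + 13*449 = (-135*69 + (-80766 + 166553)) + 5837 = (-9315 + 85787) + 5837 = 76472 + 5837 = 82309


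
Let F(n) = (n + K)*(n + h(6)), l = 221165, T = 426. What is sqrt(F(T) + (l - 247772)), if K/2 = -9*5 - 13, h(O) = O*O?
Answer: 3*sqrt(12957) ≈ 341.49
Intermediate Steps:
h(O) = O**2
K = -116 (K = 2*(-9*5 - 13) = 2*(-45 - 13) = 2*(-58) = -116)
F(n) = (-116 + n)*(36 + n) (F(n) = (n - 116)*(n + 6**2) = (-116 + n)*(n + 36) = (-116 + n)*(36 + n))
sqrt(F(T) + (l - 247772)) = sqrt((-4176 + 426**2 - 80*426) + (221165 - 247772)) = sqrt((-4176 + 181476 - 34080) - 26607) = sqrt(143220 - 26607) = sqrt(116613) = 3*sqrt(12957)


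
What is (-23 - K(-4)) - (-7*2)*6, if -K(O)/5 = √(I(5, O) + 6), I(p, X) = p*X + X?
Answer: 61 + 15*I*√2 ≈ 61.0 + 21.213*I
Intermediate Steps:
I(p, X) = X + X*p (I(p, X) = X*p + X = X + X*p)
K(O) = -5*√(6 + 6*O) (K(O) = -5*√(O*(1 + 5) + 6) = -5*√(O*6 + 6) = -5*√(6*O + 6) = -5*√(6 + 6*O))
(-23 - K(-4)) - (-7*2)*6 = (-23 - (-5)*√(6 + 6*(-4))) - (-7*2)*6 = (-23 - (-5)*√(6 - 24)) - (-14)*6 = (-23 - (-5)*√(-18)) - 1*(-84) = (-23 - (-5)*3*I*√2) + 84 = (-23 - (-15)*I*√2) + 84 = (-23 + 15*I*√2) + 84 = 61 + 15*I*√2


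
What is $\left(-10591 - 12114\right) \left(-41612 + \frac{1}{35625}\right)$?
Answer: $\frac{354300172261}{375} \approx 9.448 \cdot 10^{8}$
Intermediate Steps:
$\left(-10591 - 12114\right) \left(-41612 + \frac{1}{35625}\right) = - 22705 \left(-41612 + \frac{1}{35625}\right) = \left(-22705\right) \left(- \frac{1482427499}{35625}\right) = \frac{354300172261}{375}$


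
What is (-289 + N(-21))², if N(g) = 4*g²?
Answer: 2175625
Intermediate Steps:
(-289 + N(-21))² = (-289 + 4*(-21)²)² = (-289 + 4*441)² = (-289 + 1764)² = 1475² = 2175625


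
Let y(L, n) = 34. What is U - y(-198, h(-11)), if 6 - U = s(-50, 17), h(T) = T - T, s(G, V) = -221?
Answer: 193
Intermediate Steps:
h(T) = 0
U = 227 (U = 6 - 1*(-221) = 6 + 221 = 227)
U - y(-198, h(-11)) = 227 - 1*34 = 227 - 34 = 193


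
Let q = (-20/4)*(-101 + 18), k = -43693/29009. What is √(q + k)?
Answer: √347964173378/29009 ≈ 20.335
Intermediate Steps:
k = -43693/29009 (k = -43693*1/29009 = -43693/29009 ≈ -1.5062)
q = 415 (q = -20*¼*(-83) = -5*(-83) = 415)
√(q + k) = √(415 - 43693/29009) = √(11995042/29009) = √347964173378/29009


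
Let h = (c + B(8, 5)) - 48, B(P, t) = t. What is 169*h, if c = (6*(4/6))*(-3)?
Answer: -9295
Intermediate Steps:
c = -12 (c = (6*(4*(⅙)))*(-3) = (6*(⅔))*(-3) = 4*(-3) = -12)
h = -55 (h = (-12 + 5) - 48 = -7 - 48 = -55)
169*h = 169*(-55) = -9295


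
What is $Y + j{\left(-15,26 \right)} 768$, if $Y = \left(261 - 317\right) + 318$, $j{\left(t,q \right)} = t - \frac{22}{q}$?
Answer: $- \frac{154802}{13} \approx -11908.0$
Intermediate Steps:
$Y = 262$ ($Y = -56 + 318 = 262$)
$Y + j{\left(-15,26 \right)} 768 = 262 + \left(-15 - \frac{22}{26}\right) 768 = 262 + \left(-15 - \frac{11}{13}\right) 768 = 262 - \frac{158208}{13} = - \frac{154802}{13}$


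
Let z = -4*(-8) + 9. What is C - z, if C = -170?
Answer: -211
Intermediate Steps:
z = 41 (z = 32 + 9 = 41)
C - z = -170 - 1*41 = -170 - 41 = -211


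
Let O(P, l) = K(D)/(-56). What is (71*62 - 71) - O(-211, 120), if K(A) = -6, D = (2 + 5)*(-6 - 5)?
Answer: 121265/28 ≈ 4330.9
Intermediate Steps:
D = -77 (D = 7*(-11) = -77)
O(P, l) = 3/28 (O(P, l) = -6/(-56) = -6*(-1/56) = 3/28)
(71*62 - 71) - O(-211, 120) = (71*62 - 71) - 1*3/28 = (4402 - 71) - 3/28 = 4331 - 3/28 = 121265/28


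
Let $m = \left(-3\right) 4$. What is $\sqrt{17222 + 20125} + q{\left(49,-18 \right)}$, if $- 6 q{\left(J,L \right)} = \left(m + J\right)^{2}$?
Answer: $- \frac{1369}{6} + \sqrt{37347} \approx -34.913$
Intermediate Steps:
$m = -12$
$q{\left(J,L \right)} = - \frac{\left(-12 + J\right)^{2}}{6}$
$\sqrt{17222 + 20125} + q{\left(49,-18 \right)} = \sqrt{17222 + 20125} - \frac{\left(-12 + 49\right)^{2}}{6} = \sqrt{37347} - \frac{37^{2}}{6} = \sqrt{37347} - \frac{1369}{6} = - \frac{1369}{6} + \sqrt{37347}$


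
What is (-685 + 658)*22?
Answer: -594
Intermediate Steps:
(-685 + 658)*22 = -27*22 = -594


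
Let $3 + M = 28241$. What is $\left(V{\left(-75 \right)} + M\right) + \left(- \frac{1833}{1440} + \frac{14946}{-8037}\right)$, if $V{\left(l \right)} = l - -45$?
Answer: $\frac{85742797}{3040} \approx 28205.0$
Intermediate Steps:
$V{\left(l \right)} = 45 + l$ ($V{\left(l \right)} = l + 45 = 45 + l$)
$M = 28238$ ($M = -3 + 28241 = 28238$)
$\left(V{\left(-75 \right)} + M\right) + \left(- \frac{1833}{1440} + \frac{14946}{-8037}\right) = \left(\left(45 - 75\right) + 28238\right) + \left(- \frac{1833}{1440} + \frac{14946}{-8037}\right) = \left(-30 + 28238\right) + \left(\left(-1833\right) \frac{1}{1440} + 14946 \left(- \frac{1}{8037}\right)\right) = 28208 - \frac{9523}{3040} = \frac{85742797}{3040}$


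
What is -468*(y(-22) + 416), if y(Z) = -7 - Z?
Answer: -201708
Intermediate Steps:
-468*(y(-22) + 416) = -468*((-7 - 1*(-22)) + 416) = -468*((-7 + 22) + 416) = -468*(15 + 416) = -468*431 = -201708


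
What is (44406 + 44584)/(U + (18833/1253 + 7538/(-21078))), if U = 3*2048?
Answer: 587572804665/40663766639 ≈ 14.450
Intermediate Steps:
U = 6144
(44406 + 44584)/(U + (18833/1253 + 7538/(-21078))) = (44406 + 44584)/(6144 + (18833/1253 + 7538/(-21078))) = 88990/(6144 + (18833*(1/1253) + 7538*(-1/21078))) = 88990/(6144 + (18833/1253 - 3769/10539)) = 88990/(6144 + 193758430/13205367) = 88990/(81327533278/13205367) = 88990*(13205367/81327533278) = 587572804665/40663766639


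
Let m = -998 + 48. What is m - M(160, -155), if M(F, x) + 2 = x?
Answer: -793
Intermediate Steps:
M(F, x) = -2 + x
m = -950
m - M(160, -155) = -950 - (-2 - 155) = -950 - 1*(-157) = -950 + 157 = -793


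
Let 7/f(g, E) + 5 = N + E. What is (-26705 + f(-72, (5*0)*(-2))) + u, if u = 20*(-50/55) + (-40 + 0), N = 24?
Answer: -5593428/209 ≈ -26763.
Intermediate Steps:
f(g, E) = 7/(19 + E) (f(g, E) = 7/(-5 + (24 + E)) = 7/(19 + E))
u = -640/11 (u = 20*(-50*1/55) - 40 = 20*(-10/11) - 40 = -200/11 - 40 = -640/11 ≈ -58.182)
(-26705 + f(-72, (5*0)*(-2))) + u = (-26705 + 7/(19 + (5*0)*(-2))) - 640/11 = (-26705 + 7/(19 + 0*(-2))) - 640/11 = (-26705 + 7/(19 + 0)) - 640/11 = (-26705 + 7/19) - 640/11 = -507388/19 - 640/11 = -5593428/209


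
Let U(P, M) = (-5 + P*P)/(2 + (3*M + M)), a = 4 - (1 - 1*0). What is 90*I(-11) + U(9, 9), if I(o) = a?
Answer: 272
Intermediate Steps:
a = 3 (a = 4 - (1 + 0) = 4 - 1*1 = 4 - 1 = 3)
I(o) = 3
U(P, M) = (-5 + P²)/(2 + 4*M)
90*I(-11) + U(9, 9) = 90*3 + (-5 + 9²)/(2*(1 + 2*9)) = 270 + (-5 + 81)/(2*(1 + 18)) = 270 + (½)*76/19 = 270 + (½)*(1/19)*76 = 270 + 2 = 272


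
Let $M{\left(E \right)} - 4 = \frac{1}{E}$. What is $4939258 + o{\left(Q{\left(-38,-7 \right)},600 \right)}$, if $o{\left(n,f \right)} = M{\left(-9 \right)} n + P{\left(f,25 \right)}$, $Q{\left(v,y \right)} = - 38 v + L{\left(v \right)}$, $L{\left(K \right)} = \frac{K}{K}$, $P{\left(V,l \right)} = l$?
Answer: $\frac{44504122}{9} \approx 4.9449 \cdot 10^{6}$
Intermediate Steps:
$M{\left(E \right)} = 4 + \frac{1}{E}$
$L{\left(K \right)} = 1$
$Q{\left(v,y \right)} = 1 - 38 v$ ($Q{\left(v,y \right)} = - 38 v + 1 = 1 - 38 v$)
$o{\left(n,f \right)} = 25 + \frac{35 n}{9}$ ($o{\left(n,f \right)} = \left(4 + \frac{1}{-9}\right) n + 25 = \left(4 - \frac{1}{9}\right) n + 25 = \frac{35 n}{9} + 25 = 25 + \frac{35 n}{9}$)
$4939258 + o{\left(Q{\left(-38,-7 \right)},600 \right)} = 4939258 + \left(25 + \frac{35 \left(1 - -1444\right)}{9}\right) = 4939258 + \left(25 + \frac{35 \left(1 + 1444\right)}{9}\right) = 4939258 + \left(25 + \frac{35}{9} \cdot 1445\right) = 4939258 + \left(25 + \frac{50575}{9}\right) = 4939258 + \frac{50800}{9} = \frac{44504122}{9}$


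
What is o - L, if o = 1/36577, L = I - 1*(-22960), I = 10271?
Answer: -1215490286/36577 ≈ -33231.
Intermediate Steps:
L = 33231 (L = 10271 - 1*(-22960) = 10271 + 22960 = 33231)
o = 1/36577 ≈ 2.7340e-5
o - L = 1/36577 - 1*33231 = 1/36577 - 33231 = -1215490286/36577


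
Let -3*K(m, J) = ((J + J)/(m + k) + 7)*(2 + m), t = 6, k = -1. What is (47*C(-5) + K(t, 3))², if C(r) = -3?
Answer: 5968249/225 ≈ 26526.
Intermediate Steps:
K(m, J) = -(2 + m)*(7 + 2*J/(-1 + m))/3 (K(m, J) = -((J + J)/(m - 1) + 7)*(2 + m)/3 = -((2*J)/(-1 + m) + 7)*(2 + m)/3 = -(2*J/(-1 + m) + 7)*(2 + m)/3 = -(7 + 2*J/(-1 + m))*(2 + m)/3 = -(2 + m)*(7 + 2*J/(-1 + m))/3)
(47*C(-5) + K(t, 3))² = (47*(-3) + (14 - 7*6 - 7*6² - 4*3 - 2*3*6)/(3*(-1 + 6)))² = (-141 + (⅓)*(14 - 42 - 7*36 - 12 - 36)/5)² = (-141 + (⅓)*(⅕)*(14 - 42 - 252 - 12 - 36))² = (-141 + (⅓)*(⅕)*(-328))² = (-141 - 328/15)² = (-2443/15)² = 5968249/225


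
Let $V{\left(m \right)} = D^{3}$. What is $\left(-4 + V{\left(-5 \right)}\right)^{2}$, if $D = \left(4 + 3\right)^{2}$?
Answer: $13840346025$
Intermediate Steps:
$D = 49$ ($D = 7^{2} = 49$)
$V{\left(m \right)} = 117649$ ($V{\left(m \right)} = 49^{3} = 117649$)
$\left(-4 + V{\left(-5 \right)}\right)^{2} = \left(-4 + 117649\right)^{2} = 117645^{2} = 13840346025$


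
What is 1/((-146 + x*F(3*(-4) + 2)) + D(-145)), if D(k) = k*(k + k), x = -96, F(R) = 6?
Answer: 1/41328 ≈ 2.4197e-5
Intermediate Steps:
D(k) = 2*k² (D(k) = k*(2*k) = 2*k²)
1/((-146 + x*F(3*(-4) + 2)) + D(-145)) = 1/((-146 - 96*6) + 2*(-145)²) = 1/((-146 - 576) + 2*21025) = 1/(-722 + 42050) = 1/41328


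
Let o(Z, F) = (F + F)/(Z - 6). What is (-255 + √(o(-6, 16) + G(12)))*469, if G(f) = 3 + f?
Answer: -119595 + 469*√111/3 ≈ -1.1795e+5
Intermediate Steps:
o(Z, F) = 2*F/(-6 + Z) (o(Z, F) = (2*F)/(-6 + Z) = 2*F/(-6 + Z))
(-255 + √(o(-6, 16) + G(12)))*469 = (-255 + √(2*16/(-6 - 6) + (3 + 12)))*469 = (-255 + √(2*16/(-12) + 15))*469 = (-255 + √(2*16*(-1/12) + 15))*469 = (-255 + √(-8/3 + 15))*469 = (-255 + √(37/3))*469 = (-255 + √111/3)*469 = -119595 + 469*√111/3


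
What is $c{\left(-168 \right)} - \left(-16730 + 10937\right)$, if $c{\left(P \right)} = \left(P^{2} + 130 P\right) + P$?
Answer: $12009$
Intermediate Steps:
$c{\left(P \right)} = P^{2} + 131 P$
$c{\left(-168 \right)} - \left(-16730 + 10937\right) = - 168 \left(131 - 168\right) - \left(-16730 + 10937\right) = \left(-168\right) \left(-37\right) - -5793 = 6216 + 5793 = 12009$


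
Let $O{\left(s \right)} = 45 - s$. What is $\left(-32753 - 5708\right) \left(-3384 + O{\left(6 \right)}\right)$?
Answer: $128652045$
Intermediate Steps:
$\left(-32753 - 5708\right) \left(-3384 + O{\left(6 \right)}\right) = \left(-32753 - 5708\right) \left(-3384 + \left(45 - 6\right)\right) = - 38461 \left(-3384 + \left(45 - 6\right)\right) = - 38461 \left(-3384 + 39\right) = \left(-38461\right) \left(-3345\right) = 128652045$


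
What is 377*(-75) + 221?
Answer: -28054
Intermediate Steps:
377*(-75) + 221 = -28275 + 221 = -28054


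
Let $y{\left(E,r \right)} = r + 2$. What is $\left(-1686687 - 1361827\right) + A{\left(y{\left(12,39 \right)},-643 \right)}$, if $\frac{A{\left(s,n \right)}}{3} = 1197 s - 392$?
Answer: $-2902459$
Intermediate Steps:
$y{\left(E,r \right)} = 2 + r$
$A{\left(s,n \right)} = -1176 + 3591 s$ ($A{\left(s,n \right)} = 3 \left(1197 s - 392\right) = 3 \left(-392 + 1197 s\right) = -1176 + 3591 s$)
$\left(-1686687 - 1361827\right) + A{\left(y{\left(12,39 \right)},-643 \right)} = \left(-1686687 - 1361827\right) - \left(1176 - 3591 \left(2 + 39\right)\right) = -3048514 + \left(-1176 + 3591 \cdot 41\right) = -3048514 + \left(-1176 + 147231\right) = -3048514 + 146055 = -2902459$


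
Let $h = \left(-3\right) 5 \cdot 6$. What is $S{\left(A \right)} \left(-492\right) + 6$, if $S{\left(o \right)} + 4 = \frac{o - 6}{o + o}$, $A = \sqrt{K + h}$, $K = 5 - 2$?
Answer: $1728 - \frac{492 i \sqrt{87}}{29} \approx 1728.0 - 158.24 i$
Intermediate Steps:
$K = 3$
$h = -90$ ($h = \left(-15\right) 6 = -90$)
$A = i \sqrt{87}$ ($A = \sqrt{3 - 90} = \sqrt{-87} = i \sqrt{87} \approx 9.3274 i$)
$S{\left(o \right)} = -4 + \frac{-6 + o}{2 o}$ ($S{\left(o \right)} = -4 + \frac{o - 6}{o + o} = -4 + \frac{-6 + o}{2 o}$)
$S{\left(A \right)} \left(-492\right) + 6 = \left(- \frac{7}{2} - \frac{3}{i \sqrt{87}}\right) \left(-492\right) + 6 = \left(- \frac{7}{2} - 3 \left(- \frac{i \sqrt{87}}{87}\right)\right) \left(-492\right) + 6 = \left(- \frac{7}{2} + \frac{i \sqrt{87}}{29}\right) \left(-492\right) + 6 = \left(1722 - \frac{492 i \sqrt{87}}{29}\right) + 6 = 1728 - \frac{492 i \sqrt{87}}{29}$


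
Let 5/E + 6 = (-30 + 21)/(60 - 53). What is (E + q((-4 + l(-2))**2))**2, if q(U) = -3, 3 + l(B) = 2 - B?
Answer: 35344/2601 ≈ 13.589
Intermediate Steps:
l(B) = -1 - B (l(B) = -3 + (2 - B) = -1 - B)
E = -35/51 (E = 5/(-6 + (-30 + 21)/(60 - 53)) = 5/(-6 - 9/7) = 5/(-51/7) = 5*(-7/51) = -35/51 ≈ -0.68627)
(E + q((-4 + l(-2))**2))**2 = (-35/51 - 3)**2 = (-188/51)**2 = 35344/2601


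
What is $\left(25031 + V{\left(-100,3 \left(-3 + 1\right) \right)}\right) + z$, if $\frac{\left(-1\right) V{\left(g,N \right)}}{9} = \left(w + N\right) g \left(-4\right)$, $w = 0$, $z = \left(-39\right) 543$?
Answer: $25454$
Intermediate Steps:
$z = -21177$
$V{\left(g,N \right)} = 36 N g$ ($V{\left(g,N \right)} = - 9 \left(0 + N\right) g \left(-4\right) = - 9 N \left(- 4 g\right) = - 9 \left(- 4 N g\right) = 36 N g$)
$\left(25031 + V{\left(-100,3 \left(-3 + 1\right) \right)}\right) + z = \left(25031 + 36 \cdot 3 \left(-3 + 1\right) \left(-100\right)\right) - 21177 = \left(25031 + 36 \cdot 3 \left(-2\right) \left(-100\right)\right) - 21177 = \left(25031 + 36 \left(-6\right) \left(-100\right)\right) - 21177 = \left(25031 + 21600\right) - 21177 = 46631 - 21177 = 25454$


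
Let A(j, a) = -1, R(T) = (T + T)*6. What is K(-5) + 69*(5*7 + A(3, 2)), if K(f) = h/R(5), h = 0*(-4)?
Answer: 2346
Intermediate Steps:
R(T) = 12*T (R(T) = (2*T)*6 = 12*T)
h = 0
K(f) = 0 (K(f) = 0/((12*5)) = 0/60 = 0*(1/60) = 0)
K(-5) + 69*(5*7 + A(3, 2)) = 0 + 69*(5*7 - 1) = 0 + 69*(35 - 1) = 0 + 69*34 = 0 + 2346 = 2346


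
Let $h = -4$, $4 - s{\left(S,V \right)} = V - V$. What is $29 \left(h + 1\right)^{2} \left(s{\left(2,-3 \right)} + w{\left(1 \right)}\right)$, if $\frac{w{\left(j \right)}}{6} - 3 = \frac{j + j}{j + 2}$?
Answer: $6786$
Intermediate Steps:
$s{\left(S,V \right)} = 4$ ($s{\left(S,V \right)} = 4 - \left(V - V\right) = 4 - 0 = 4 + 0 = 4$)
$w{\left(j \right)} = 18 + \frac{12 j}{2 + j}$ ($w{\left(j \right)} = 18 + 6 \frac{j + j}{j + 2} = 18 + 6 \frac{2 j}{2 + j} = 18 + \frac{12 j}{2 + j}$)
$29 \left(h + 1\right)^{2} \left(s{\left(2,-3 \right)} + w{\left(1 \right)}\right) = 29 \left(-4 + 1\right)^{2} \left(4 + \frac{6 \left(6 + 5 \cdot 1\right)}{2 + 1}\right) = 29 \left(-3\right)^{2} \left(4 + \frac{6 \left(6 + 5\right)}{3}\right) = 29 \cdot 9 \left(4 + 6 \cdot \frac{1}{3} \cdot 11\right) = 261 \left(4 + 22\right) = 261 \cdot 26 = 6786$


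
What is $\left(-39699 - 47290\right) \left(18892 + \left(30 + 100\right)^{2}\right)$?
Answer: $-3113510288$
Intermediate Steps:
$\left(-39699 - 47290\right) \left(18892 + \left(30 + 100\right)^{2}\right) = - 86989 \left(18892 + 130^{2}\right) = - 86989 \left(18892 + 16900\right) = \left(-86989\right) 35792 = -3113510288$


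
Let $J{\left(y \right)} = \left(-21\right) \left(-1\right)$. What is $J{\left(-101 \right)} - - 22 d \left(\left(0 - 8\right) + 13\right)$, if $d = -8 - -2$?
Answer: $-639$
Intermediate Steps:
$J{\left(y \right)} = 21$
$d = -6$ ($d = -8 + 2 = -6$)
$J{\left(-101 \right)} - - 22 d \left(\left(0 - 8\right) + 13\right) = 21 - \left(-22\right) \left(-6\right) \left(\left(0 - 8\right) + 13\right) = 21 - 132 \left(-8 + 13\right) = 21 - 132 \cdot 5 = 21 - 660 = -639$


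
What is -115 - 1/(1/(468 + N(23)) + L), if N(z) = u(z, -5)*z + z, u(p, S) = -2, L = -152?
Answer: -7778040/67639 ≈ -114.99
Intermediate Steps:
N(z) = -z (N(z) = -2*z + z = -z)
-115 - 1/(1/(468 + N(23)) + L) = -115 - 1/(1/(468 - 1*23) - 152) = -115 - 1/(1/(468 - 23) - 152) = -115 - 1/(1/445 - 152) = -115 - 1/(-67639/445) = -115 - 1*(-445/67639) = -115 + 445/67639 = -7778040/67639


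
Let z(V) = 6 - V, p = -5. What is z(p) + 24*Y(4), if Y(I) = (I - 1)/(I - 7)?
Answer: -13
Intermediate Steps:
Y(I) = (-1 + I)/(-7 + I)
z(p) + 24*Y(4) = (6 - 1*(-5)) + 24*((-1 + 4)/(-7 + 4)) = (6 + 5) + 24*(3/(-3)) = 11 + 24*(-⅓*3) = 11 + 24*(-1) = 11 - 24 = -13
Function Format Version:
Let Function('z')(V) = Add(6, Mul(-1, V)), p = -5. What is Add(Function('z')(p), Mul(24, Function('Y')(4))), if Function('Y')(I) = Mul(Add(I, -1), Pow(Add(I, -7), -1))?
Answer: -13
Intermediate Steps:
Function('Y')(I) = Mul(Pow(Add(-7, I), -1), Add(-1, I)) (Function('Y')(I) = Mul(Add(-1, I), Pow(Add(-7, I), -1)) = Mul(Pow(Add(-7, I), -1), Add(-1, I)))
Add(Function('z')(p), Mul(24, Function('Y')(4))) = Add(Add(6, Mul(-1, -5)), Mul(24, Mul(Pow(Add(-7, 4), -1), Add(-1, 4)))) = Add(Add(6, 5), Mul(24, Mul(Pow(-3, -1), 3))) = Add(11, Mul(24, Mul(Rational(-1, 3), 3))) = Add(11, Mul(24, -1)) = Add(11, -24) = -13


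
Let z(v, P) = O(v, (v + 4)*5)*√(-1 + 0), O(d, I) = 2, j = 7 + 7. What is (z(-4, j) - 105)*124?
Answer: -13020 + 248*I ≈ -13020.0 + 248.0*I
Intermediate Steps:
j = 14
z(v, P) = 2*I (z(v, P) = 2*√(-1 + 0) = 2*√(-1) = 2*I)
(z(-4, j) - 105)*124 = (2*I - 105)*124 = (-105 + 2*I)*124 = -13020 + 248*I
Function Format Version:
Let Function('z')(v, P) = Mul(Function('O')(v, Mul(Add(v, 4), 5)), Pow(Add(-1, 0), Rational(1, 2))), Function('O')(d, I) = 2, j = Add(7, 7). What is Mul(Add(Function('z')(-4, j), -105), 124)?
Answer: Add(-13020, Mul(248, I)) ≈ Add(-13020., Mul(248.00, I))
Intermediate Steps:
j = 14
Function('z')(v, P) = Mul(2, I) (Function('z')(v, P) = Mul(2, Pow(Add(-1, 0), Rational(1, 2))) = Mul(2, Pow(-1, Rational(1, 2))) = Mul(2, I))
Mul(Add(Function('z')(-4, j), -105), 124) = Mul(Add(Mul(2, I), -105), 124) = Mul(Add(-105, Mul(2, I)), 124) = Add(-13020, Mul(248, I))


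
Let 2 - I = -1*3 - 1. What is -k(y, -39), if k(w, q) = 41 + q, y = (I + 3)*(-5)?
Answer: -2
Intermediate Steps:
I = 6 (I = 2 - (-1*3 - 1) = 2 - (-3 - 1) = 2 - 1*(-4) = 2 + 4 = 6)
y = -45 (y = (6 + 3)*(-5) = 9*(-5) = -45)
-k(y, -39) = -(41 - 39) = -1*2 = -2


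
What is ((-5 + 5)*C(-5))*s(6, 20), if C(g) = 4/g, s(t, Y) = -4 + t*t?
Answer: 0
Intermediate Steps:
s(t, Y) = -4 + t²
((-5 + 5)*C(-5))*s(6, 20) = ((-5 + 5)*(4/(-5)))*(-4 + 6²) = (0*(4*(-⅕)))*(-4 + 36) = (0*(-⅘))*32 = 0*32 = 0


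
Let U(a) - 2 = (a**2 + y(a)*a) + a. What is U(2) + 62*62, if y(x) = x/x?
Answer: 3854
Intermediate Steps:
y(x) = 1
U(a) = 2 + a**2 + 2*a (U(a) = 2 + ((a**2 + 1*a) + a) = 2 + ((a**2 + a) + a) = 2 + ((a + a**2) + a) = 2 + (a**2 + 2*a) = 2 + a**2 + 2*a)
U(2) + 62*62 = (2 + 2**2 + 2*2) + 62*62 = (2 + 4 + 4) + 3844 = 10 + 3844 = 3854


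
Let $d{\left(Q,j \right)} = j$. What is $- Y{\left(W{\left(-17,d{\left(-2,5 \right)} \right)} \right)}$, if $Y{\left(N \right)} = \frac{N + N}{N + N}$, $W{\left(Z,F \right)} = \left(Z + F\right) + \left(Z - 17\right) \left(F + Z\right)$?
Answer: $-1$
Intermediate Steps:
$W{\left(Z,F \right)} = F + Z + \left(-17 + Z\right) \left(F + Z\right)$ ($W{\left(Z,F \right)} = \left(F + Z\right) + \left(-17 + Z\right) \left(F + Z\right) = F + Z + \left(-17 + Z\right) \left(F + Z\right)$)
$Y{\left(N \right)} = 1$ ($Y{\left(N \right)} = \frac{2 N}{2 N} = 2 N \frac{1}{2 N} = 1$)
$- Y{\left(W{\left(-17,d{\left(-2,5 \right)} \right)} \right)} = \left(-1\right) 1 = -1$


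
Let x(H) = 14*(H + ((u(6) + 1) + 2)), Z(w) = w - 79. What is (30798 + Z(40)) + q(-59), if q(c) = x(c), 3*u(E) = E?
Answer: 30003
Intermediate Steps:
Z(w) = -79 + w
u(E) = E/3
x(H) = 70 + 14*H (x(H) = 14*(H + (((⅓)*6 + 1) + 2)) = 14*(H + ((2 + 1) + 2)) = 14*(H + (3 + 2)) = 14*(H + 5) = 14*(5 + H) = 70 + 14*H)
q(c) = 70 + 14*c
(30798 + Z(40)) + q(-59) = (30798 + (-79 + 40)) + (70 + 14*(-59)) = (30798 - 39) + (70 - 826) = 30759 - 756 = 30003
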